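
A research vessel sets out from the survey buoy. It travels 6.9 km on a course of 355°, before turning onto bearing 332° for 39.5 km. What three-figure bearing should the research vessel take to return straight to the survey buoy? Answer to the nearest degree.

155°

Leg 1 (355°, 6.9 km): east 6.9 sin 355° = -0.60, north 6.9 cos 355° = 6.87
Leg 2 (332°, 39.5 km): east 39.5 sin 332° = -18.54, north 39.5 cos 332° = 34.88
Net displacement: -19.15 east, 41.75 north. Direction back to start is (19.15, -41.75): bearing = atan2(19.15, -41.75) mod 360° = 155.37° ≈ 155°.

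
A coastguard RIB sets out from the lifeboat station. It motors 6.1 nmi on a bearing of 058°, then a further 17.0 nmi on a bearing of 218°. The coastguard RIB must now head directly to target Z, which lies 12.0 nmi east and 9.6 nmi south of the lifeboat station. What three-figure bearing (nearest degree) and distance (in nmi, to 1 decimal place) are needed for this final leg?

088°, 17.3 nmi

Leg 1 (058°, 6.1 nmi): east 6.1 sin 58° = 5.17, north 6.1 cos 58° = 3.23
Leg 2 (218°, 17.0 nmi): east 17.0 sin 218° = -10.47, north 17.0 cos 218° = -13.40
Current position: (-5.29, -10.16). Target: (12.0, -9.6). Remaining: Δeast = 17.29, Δnorth = 0.56.
Bearing = atan2(17.29, 0.56) mod 360° = 88.13°; distance = √((17.29)² + (0.56)²) = 17.302 nmi.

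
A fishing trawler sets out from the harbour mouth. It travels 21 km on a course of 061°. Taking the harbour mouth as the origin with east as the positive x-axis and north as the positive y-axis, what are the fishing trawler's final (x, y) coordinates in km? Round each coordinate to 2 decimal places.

(18.37, 10.18)

Leg 1 (061°, 21 km): east 21 sin 61° = 18.37, north 21 cos 61° = 10.18
Summing: 18.37 km east, 10.18 km north → (18.37, 10.18).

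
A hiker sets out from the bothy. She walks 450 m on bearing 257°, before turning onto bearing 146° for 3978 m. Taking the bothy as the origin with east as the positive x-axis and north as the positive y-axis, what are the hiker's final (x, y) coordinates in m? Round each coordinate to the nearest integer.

Leg 1 (257°, 450 m): east 450 sin 257° = -438.47, north 450 cos 257° = -101.23
Leg 2 (146°, 3978 m): east 3978 sin 146° = 2224.47, north 3978 cos 146° = -3297.91
Summing: 1786.00 m east, -3399.14 m north → (1786, -3399).

(1786, -3399)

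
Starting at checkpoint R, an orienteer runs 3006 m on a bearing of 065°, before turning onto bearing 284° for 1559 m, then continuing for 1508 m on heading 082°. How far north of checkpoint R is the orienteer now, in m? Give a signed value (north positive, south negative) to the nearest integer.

1857 m

Leg 1 (065°, 3006 m): east 3006 sin 65° = 2724.36, north 3006 cos 65° = 1270.39
Leg 2 (284°, 1559 m): east 1559 sin 284° = -1512.69, north 1559 cos 284° = 377.16
Leg 3 (082°, 1508 m): east 1508 sin 82° = 1493.32, north 1508 cos 82° = 209.87
Net north component: 1857.42 m.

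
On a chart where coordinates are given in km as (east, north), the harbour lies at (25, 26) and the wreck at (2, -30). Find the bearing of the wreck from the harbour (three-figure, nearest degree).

202°

Δeast = 2 − 25 = -23.00; Δnorth = -30 − 26 = -56.00.
Bearing = atan2(Δeast, Δnorth) mod 360° = 202.33° ≈ 202°.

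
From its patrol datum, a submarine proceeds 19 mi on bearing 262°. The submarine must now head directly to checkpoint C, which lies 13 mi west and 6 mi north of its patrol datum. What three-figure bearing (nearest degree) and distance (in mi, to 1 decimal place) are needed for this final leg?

034°, 10.4 mi

Leg 1 (262°, 19 mi): east 19 sin 262° = -18.82, north 19 cos 262° = -2.64
Current position: (-18.82, -2.64). Target: (-13, 6). Remaining: Δeast = 5.82, Δnorth = 8.64.
Bearing = atan2(5.82, 8.64) mod 360° = 33.93°; distance = √((5.82)² + (8.64)²) = 10.418 mi.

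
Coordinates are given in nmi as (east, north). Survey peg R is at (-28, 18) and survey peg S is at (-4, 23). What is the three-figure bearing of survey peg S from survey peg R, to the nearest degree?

Δeast = -4 − -28 = 24.00; Δnorth = 23 − 18 = 5.00.
Bearing = atan2(Δeast, Δnorth) mod 360° = 78.23° ≈ 078°.

078°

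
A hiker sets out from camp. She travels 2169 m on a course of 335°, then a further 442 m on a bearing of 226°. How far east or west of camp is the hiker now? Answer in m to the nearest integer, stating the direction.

Leg 1 (335°, 2169 m): east 2169 sin 335° = -916.66, north 2169 cos 335° = 1965.78
Leg 2 (226°, 442 m): east 442 sin 226° = -317.95, north 442 cos 226° = -307.04
Net east component: -1234.61 m.

1235 m west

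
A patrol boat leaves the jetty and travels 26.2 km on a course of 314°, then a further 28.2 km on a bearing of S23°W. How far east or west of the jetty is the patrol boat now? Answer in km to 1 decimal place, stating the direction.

Leg 1 (314°, 26.2 km): east 26.2 sin 314° = -18.85, north 26.2 cos 314° = 18.20
Leg 2 (S23°W, 28.2 km): east 28.2 sin 203° = -11.02, north 28.2 cos 203° = -25.96
Net east component: -29.87 km.

29.9 km west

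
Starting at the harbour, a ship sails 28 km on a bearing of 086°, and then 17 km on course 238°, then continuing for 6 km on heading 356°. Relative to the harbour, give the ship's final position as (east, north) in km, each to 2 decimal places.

Leg 1 (086°, 28 km): east 28 sin 86° = 27.93, north 28 cos 86° = 1.95
Leg 2 (238°, 17 km): east 17 sin 238° = -14.42, north 17 cos 238° = -9.01
Leg 3 (356°, 6 km): east 6 sin 356° = -0.42, north 6 cos 356° = 5.99
Summing: 13.10 km east, -1.07 km north → (13.10, -1.07).

(13.10, -1.07)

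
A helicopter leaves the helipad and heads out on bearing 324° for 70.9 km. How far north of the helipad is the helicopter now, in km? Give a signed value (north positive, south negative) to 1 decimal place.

Leg 1 (324°, 70.9 km): east 70.9 sin 324° = -41.67, north 70.9 cos 324° = 57.36
Net north component: 57.36 km.

57.4 km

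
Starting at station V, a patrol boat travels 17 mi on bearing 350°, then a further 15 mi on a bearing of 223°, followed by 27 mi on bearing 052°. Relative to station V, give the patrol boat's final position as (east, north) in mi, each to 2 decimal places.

Leg 1 (350°, 17 mi): east 17 sin 350° = -2.95, north 17 cos 350° = 16.74
Leg 2 (223°, 15 mi): east 15 sin 223° = -10.23, north 15 cos 223° = -10.97
Leg 3 (052°, 27 mi): east 27 sin 52° = 21.28, north 27 cos 52° = 16.62
Summing: 8.09 mi east, 22.39 mi north → (8.09, 22.39).

(8.09, 22.39)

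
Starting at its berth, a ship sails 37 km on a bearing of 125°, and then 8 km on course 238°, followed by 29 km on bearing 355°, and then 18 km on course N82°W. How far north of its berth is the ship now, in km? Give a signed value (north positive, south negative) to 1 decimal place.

Leg 1 (125°, 37 km): east 37 sin 125° = 30.31, north 37 cos 125° = -21.22
Leg 2 (238°, 8 km): east 8 sin 238° = -6.78, north 8 cos 238° = -4.24
Leg 3 (355°, 29 km): east 29 sin 355° = -2.53, north 29 cos 355° = 28.89
Leg 4 (N82°W, 18 km): east 18 sin 278° = -17.82, north 18 cos 278° = 2.51
Net north component: 5.93 km.

5.9 km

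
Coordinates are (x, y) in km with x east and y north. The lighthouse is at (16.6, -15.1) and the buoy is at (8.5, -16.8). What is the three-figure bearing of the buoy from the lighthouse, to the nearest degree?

258°

Δeast = 8.5 − 16.6 = -8.10; Δnorth = -16.8 − -15.1 = -1.70.
Bearing = atan2(Δeast, Δnorth) mod 360° = 258.15° ≈ 258°.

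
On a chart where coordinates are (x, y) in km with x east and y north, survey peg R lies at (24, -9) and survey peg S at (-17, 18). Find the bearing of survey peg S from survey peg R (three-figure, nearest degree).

Δeast = -17 − 24 = -41.00; Δnorth = 18 − -9 = 27.00.
Bearing = atan2(Δeast, Δnorth) mod 360° = 303.37° ≈ 303°.

303°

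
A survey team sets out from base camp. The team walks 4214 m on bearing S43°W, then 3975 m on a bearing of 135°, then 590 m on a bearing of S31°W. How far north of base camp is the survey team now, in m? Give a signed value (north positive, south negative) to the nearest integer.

Leg 1 (S43°W, 4214 m): east 4214 sin 223° = -2873.94, north 4214 cos 223° = -3081.92
Leg 2 (135°, 3975 m): east 3975 sin 135° = 2810.75, north 3975 cos 135° = -2810.75
Leg 3 (S31°W, 590 m): east 590 sin 211° = -303.87, north 590 cos 211° = -505.73
Net north component: -6398.40 m.

-6398 m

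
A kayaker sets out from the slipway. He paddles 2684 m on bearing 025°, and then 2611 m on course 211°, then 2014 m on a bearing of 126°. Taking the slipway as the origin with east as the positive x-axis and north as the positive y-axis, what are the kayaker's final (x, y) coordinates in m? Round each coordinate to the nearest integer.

Leg 1 (025°, 2684 m): east 2684 sin 25° = 1134.31, north 2684 cos 25° = 2432.53
Leg 2 (211°, 2611 m): east 2611 sin 211° = -1344.76, north 2611 cos 211° = -2238.06
Leg 3 (126°, 2014 m): east 2014 sin 126° = 1629.36, north 2014 cos 126° = -1183.80
Summing: 1418.90 m east, -989.33 m north → (1419, -989).

(1419, -989)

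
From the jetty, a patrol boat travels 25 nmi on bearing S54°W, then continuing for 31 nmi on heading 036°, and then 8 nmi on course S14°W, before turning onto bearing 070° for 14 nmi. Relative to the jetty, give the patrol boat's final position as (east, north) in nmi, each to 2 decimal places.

Leg 1 (S54°W, 25 nmi): east 25 sin 234° = -20.23, north 25 cos 234° = -14.69
Leg 2 (036°, 31 nmi): east 31 sin 36° = 18.22, north 31 cos 36° = 25.08
Leg 3 (S14°W, 8 nmi): east 8 sin 194° = -1.94, north 8 cos 194° = -7.76
Leg 4 (070°, 14 nmi): east 14 sin 70° = 13.16, north 14 cos 70° = 4.79
Summing: 9.22 nmi east, 7.41 nmi north → (9.22, 7.41).

(9.22, 7.41)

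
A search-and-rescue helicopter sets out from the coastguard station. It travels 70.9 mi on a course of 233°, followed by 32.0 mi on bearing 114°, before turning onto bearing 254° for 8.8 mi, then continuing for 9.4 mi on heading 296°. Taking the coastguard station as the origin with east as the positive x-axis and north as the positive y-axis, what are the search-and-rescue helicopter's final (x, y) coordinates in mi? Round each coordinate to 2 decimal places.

(-44.30, -53.99)

Leg 1 (233°, 70.9 mi): east 70.9 sin 233° = -56.62, north 70.9 cos 233° = -42.67
Leg 2 (114°, 32.0 mi): east 32.0 sin 114° = 29.23, north 32.0 cos 114° = -13.02
Leg 3 (254°, 8.8 mi): east 8.8 sin 254° = -8.46, north 8.8 cos 254° = -2.43
Leg 4 (296°, 9.4 mi): east 9.4 sin 296° = -8.45, north 9.4 cos 296° = 4.12
Summing: -44.30 mi east, -53.99 mi north → (-44.30, -53.99).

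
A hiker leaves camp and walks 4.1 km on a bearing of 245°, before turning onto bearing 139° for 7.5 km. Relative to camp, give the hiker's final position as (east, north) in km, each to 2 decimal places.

Leg 1 (245°, 4.1 km): east 4.1 sin 245° = -3.72, north 4.1 cos 245° = -1.73
Leg 2 (139°, 7.5 km): east 7.5 sin 139° = 4.92, north 7.5 cos 139° = -5.66
Summing: 1.20 km east, -7.39 km north → (1.20, -7.39).

(1.20, -7.39)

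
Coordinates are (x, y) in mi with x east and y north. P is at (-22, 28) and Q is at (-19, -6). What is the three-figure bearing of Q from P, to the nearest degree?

Δeast = -19 − -22 = 3.00; Δnorth = -6 − 28 = -34.00.
Bearing = atan2(Δeast, Δnorth) mod 360° = 174.96° ≈ 175°.

175°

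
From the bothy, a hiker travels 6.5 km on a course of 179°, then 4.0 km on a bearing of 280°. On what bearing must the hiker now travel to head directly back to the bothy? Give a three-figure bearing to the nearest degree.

Leg 1 (179°, 6.5 km): east 6.5 sin 179° = 0.11, north 6.5 cos 179° = -6.50
Leg 2 (280°, 4.0 km): east 4.0 sin 280° = -3.94, north 4.0 cos 280° = 0.69
Net displacement: -3.83 east, -5.80 north. Direction back to start is (3.83, 5.80): bearing = atan2(3.83, 5.80) mod 360° = 33.39° ≈ 033°.

033°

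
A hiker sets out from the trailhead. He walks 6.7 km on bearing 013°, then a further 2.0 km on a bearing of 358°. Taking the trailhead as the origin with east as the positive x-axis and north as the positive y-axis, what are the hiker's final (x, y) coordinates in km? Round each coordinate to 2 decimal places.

(1.44, 8.53)

Leg 1 (013°, 6.7 km): east 6.7 sin 13° = 1.51, north 6.7 cos 13° = 6.53
Leg 2 (358°, 2.0 km): east 2.0 sin 358° = -0.07, north 2.0 cos 358° = 2.00
Summing: 1.44 km east, 8.53 km north → (1.44, 8.53).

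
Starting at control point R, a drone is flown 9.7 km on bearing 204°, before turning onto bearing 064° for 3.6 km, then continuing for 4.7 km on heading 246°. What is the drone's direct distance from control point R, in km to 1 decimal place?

10.5 km

Leg 1 (204°, 9.7 km): east 9.7 sin 204° = -3.95, north 9.7 cos 204° = -8.86
Leg 2 (064°, 3.6 km): east 3.6 sin 64° = 3.24, north 3.6 cos 64° = 1.58
Leg 3 (246°, 4.7 km): east 4.7 sin 246° = -4.29, north 4.7 cos 246° = -1.91
Net: -5.00 east, -9.19 north. Distance = √((-5.00)² + (-9.19)²) = 10.468 km.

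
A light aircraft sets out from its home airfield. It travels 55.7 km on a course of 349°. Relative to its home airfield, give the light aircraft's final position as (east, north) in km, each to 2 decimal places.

(-10.63, 54.68)

Leg 1 (349°, 55.7 km): east 55.7 sin 349° = -10.63, north 55.7 cos 349° = 54.68
Summing: -10.63 km east, 54.68 km north → (-10.63, 54.68).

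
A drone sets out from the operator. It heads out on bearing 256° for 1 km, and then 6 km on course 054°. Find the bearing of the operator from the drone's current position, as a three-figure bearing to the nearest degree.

Leg 1 (256°, 1 km): east 1 sin 256° = -0.97, north 1 cos 256° = -0.24
Leg 2 (054°, 6 km): east 6 sin 54° = 4.85, north 6 cos 54° = 3.53
Net displacement: 3.88 east, 3.28 north. Direction back to start is (-3.88, -3.28): bearing = atan2(-3.88, -3.28) mod 360° = 229.78° ≈ 230°.

230°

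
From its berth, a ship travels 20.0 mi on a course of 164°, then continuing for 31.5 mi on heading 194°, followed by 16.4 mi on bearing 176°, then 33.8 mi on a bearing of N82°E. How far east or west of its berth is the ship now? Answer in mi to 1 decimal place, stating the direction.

Leg 1 (164°, 20.0 mi): east 20.0 sin 164° = 5.51, north 20.0 cos 164° = -19.23
Leg 2 (194°, 31.5 mi): east 31.5 sin 194° = -7.62, north 31.5 cos 194° = -30.56
Leg 3 (176°, 16.4 mi): east 16.4 sin 176° = 1.14, north 16.4 cos 176° = -16.36
Leg 4 (N82°E, 33.8 mi): east 33.8 sin 82° = 33.47, north 33.8 cos 82° = 4.70
Net east component: 32.51 mi.

32.5 mi east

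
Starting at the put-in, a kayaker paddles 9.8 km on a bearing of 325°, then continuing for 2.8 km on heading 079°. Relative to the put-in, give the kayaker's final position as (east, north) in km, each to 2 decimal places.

(-2.87, 8.56)

Leg 1 (325°, 9.8 km): east 9.8 sin 325° = -5.62, north 9.8 cos 325° = 8.03
Leg 2 (079°, 2.8 km): east 2.8 sin 79° = 2.75, north 2.8 cos 79° = 0.53
Summing: -2.87 km east, 8.56 km north → (-2.87, 8.56).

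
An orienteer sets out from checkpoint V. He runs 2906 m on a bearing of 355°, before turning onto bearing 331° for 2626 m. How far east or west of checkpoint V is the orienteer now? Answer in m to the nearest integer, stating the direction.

1526 m west

Leg 1 (355°, 2906 m): east 2906 sin 355° = -253.27, north 2906 cos 355° = 2894.94
Leg 2 (331°, 2626 m): east 2626 sin 331° = -1273.11, north 2626 cos 331° = 2296.75
Net east component: -1526.38 m.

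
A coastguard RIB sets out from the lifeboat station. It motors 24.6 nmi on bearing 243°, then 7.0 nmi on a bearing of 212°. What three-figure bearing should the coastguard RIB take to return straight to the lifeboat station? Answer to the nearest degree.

056°

Leg 1 (243°, 24.6 nmi): east 24.6 sin 243° = -21.92, north 24.6 cos 243° = -11.17
Leg 2 (212°, 7.0 nmi): east 7.0 sin 212° = -3.71, north 7.0 cos 212° = -5.94
Net displacement: -25.63 east, -17.10 north. Direction back to start is (25.63, 17.10): bearing = atan2(25.63, 17.10) mod 360° = 56.28° ≈ 056°.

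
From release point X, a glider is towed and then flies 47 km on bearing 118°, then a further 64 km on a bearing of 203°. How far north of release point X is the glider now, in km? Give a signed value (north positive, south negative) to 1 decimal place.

-81.0 km

Leg 1 (118°, 47 km): east 47 sin 118° = 41.50, north 47 cos 118° = -22.07
Leg 2 (203°, 64 km): east 64 sin 203° = -25.01, north 64 cos 203° = -58.91
Net north component: -80.98 km.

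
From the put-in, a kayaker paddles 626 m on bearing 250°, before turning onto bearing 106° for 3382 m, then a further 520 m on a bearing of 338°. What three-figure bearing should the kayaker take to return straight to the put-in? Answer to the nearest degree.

Leg 1 (250°, 626 m): east 626 sin 250° = -588.25, north 626 cos 250° = -214.10
Leg 2 (106°, 3382 m): east 3382 sin 106° = 3250.99, north 3382 cos 106° = -932.21
Leg 3 (338°, 520 m): east 520 sin 338° = -194.80, north 520 cos 338° = 482.14
Net displacement: 2467.94 east, -664.17 north. Direction back to start is (-2467.94, 664.17): bearing = atan2(-2467.94, 664.17) mod 360° = 285.06° ≈ 285°.

285°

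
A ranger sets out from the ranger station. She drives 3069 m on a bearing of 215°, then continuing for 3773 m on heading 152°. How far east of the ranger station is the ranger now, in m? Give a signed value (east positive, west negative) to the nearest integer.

11 m

Leg 1 (215°, 3069 m): east 3069 sin 215° = -1760.31, north 3069 cos 215° = -2513.98
Leg 2 (152°, 3773 m): east 3773 sin 152° = 1771.32, north 3773 cos 152° = -3331.36
Net east component: 11.01 m.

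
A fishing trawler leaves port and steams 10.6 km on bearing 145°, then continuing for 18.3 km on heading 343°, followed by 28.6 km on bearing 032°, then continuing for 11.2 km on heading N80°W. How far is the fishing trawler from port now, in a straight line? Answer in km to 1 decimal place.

35.4 km

Leg 1 (145°, 10.6 km): east 10.6 sin 145° = 6.08, north 10.6 cos 145° = -8.68
Leg 2 (343°, 18.3 km): east 18.3 sin 343° = -5.35, north 18.3 cos 343° = 17.50
Leg 3 (032°, 28.6 km): east 28.6 sin 32° = 15.16, north 28.6 cos 32° = 24.25
Leg 4 (N80°W, 11.2 km): east 11.2 sin 280° = -11.03, north 11.2 cos 280° = 1.94
Net: 4.86 east, 35.02 north. Distance = √((4.86)² + (35.02)²) = 35.351 km.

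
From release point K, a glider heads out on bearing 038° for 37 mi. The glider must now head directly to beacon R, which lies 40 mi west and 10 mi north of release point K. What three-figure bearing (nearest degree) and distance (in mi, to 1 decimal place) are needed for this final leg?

Leg 1 (038°, 37 mi): east 37 sin 38° = 22.78, north 37 cos 38° = 29.16
Current position: (22.78, 29.16). Target: (-40, 10). Remaining: Δeast = -62.78, Δnorth = -19.16.
Bearing = atan2(-62.78, -19.16) mod 360° = 253.03°; distance = √((-62.78)² + (-19.16)²) = 65.637 mi.

253°, 65.6 mi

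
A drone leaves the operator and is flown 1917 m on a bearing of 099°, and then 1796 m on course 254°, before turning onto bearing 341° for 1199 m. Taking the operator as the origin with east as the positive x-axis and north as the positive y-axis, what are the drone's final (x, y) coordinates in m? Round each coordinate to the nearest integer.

Leg 1 (099°, 1917 m): east 1917 sin 99° = 1893.40, north 1917 cos 99° = -299.88
Leg 2 (254°, 1796 m): east 1796 sin 254° = -1726.43, north 1796 cos 254° = -495.04
Leg 3 (341°, 1199 m): east 1199 sin 341° = -390.36, north 1199 cos 341° = 1133.68
Summing: -223.38 m east, 338.75 m north → (-223, 339).

(-223, 339)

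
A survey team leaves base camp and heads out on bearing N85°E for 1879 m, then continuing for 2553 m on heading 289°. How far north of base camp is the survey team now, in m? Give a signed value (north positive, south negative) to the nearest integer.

Leg 1 (N85°E, 1879 m): east 1879 sin 85° = 1871.85, north 1879 cos 85° = 163.77
Leg 2 (289°, 2553 m): east 2553 sin 289° = -2413.91, north 2553 cos 289° = 831.18
Net north component: 994.94 m.

995 m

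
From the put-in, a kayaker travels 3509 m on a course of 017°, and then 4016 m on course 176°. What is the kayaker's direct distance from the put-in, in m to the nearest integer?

1459 m

Leg 1 (017°, 3509 m): east 3509 sin 17° = 1025.93, north 3509 cos 17° = 3355.67
Leg 2 (176°, 4016 m): east 4016 sin 176° = 280.14, north 4016 cos 176° = -4006.22
Net: 1306.07 east, -650.54 north. Distance = √((1306.07)² + (-650.54)²) = 1459.122 m.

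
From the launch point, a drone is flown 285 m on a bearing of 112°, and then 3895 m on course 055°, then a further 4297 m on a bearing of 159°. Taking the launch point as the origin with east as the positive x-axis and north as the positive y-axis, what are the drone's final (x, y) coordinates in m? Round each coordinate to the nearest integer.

Leg 1 (112°, 285 m): east 285 sin 112° = 264.25, north 285 cos 112° = -106.76
Leg 2 (055°, 3895 m): east 3895 sin 55° = 3190.60, north 3895 cos 55° = 2234.08
Leg 3 (159°, 4297 m): east 4297 sin 159° = 1539.91, north 4297 cos 159° = -4011.60
Summing: 4994.75 m east, -1884.28 m north → (4995, -1884).

(4995, -1884)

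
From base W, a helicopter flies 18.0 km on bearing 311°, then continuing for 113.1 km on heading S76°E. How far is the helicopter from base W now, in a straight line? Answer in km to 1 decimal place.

97.4 km

Leg 1 (311°, 18.0 km): east 18.0 sin 311° = -13.58, north 18.0 cos 311° = 11.81
Leg 2 (S76°E, 113.1 km): east 113.1 sin 104° = 109.74, north 113.1 cos 104° = -27.36
Net: 96.16 east, -15.55 north. Distance = √((96.16)² + (-15.55)²) = 97.405 km.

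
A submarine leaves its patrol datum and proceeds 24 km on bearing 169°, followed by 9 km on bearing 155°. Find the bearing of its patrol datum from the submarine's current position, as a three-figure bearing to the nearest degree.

345°

Leg 1 (169°, 24 km): east 24 sin 169° = 4.58, north 24 cos 169° = -23.56
Leg 2 (155°, 9 km): east 9 sin 155° = 3.80, north 9 cos 155° = -8.16
Net displacement: 8.38 east, -31.72 north. Direction back to start is (-8.38, 31.72): bearing = atan2(-8.38, 31.72) mod 360° = 345.19° ≈ 345°.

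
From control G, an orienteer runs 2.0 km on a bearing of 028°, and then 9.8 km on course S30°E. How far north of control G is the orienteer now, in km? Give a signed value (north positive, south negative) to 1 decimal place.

Leg 1 (028°, 2.0 km): east 2.0 sin 28° = 0.94, north 2.0 cos 28° = 1.77
Leg 2 (S30°E, 9.8 km): east 9.8 sin 150° = 4.90, north 9.8 cos 150° = -8.49
Net north component: -6.72 km.

-6.7 km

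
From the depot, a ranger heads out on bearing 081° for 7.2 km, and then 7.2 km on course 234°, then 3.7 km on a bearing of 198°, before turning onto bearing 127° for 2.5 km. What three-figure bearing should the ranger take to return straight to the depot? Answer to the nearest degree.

345°

Leg 1 (081°, 7.2 km): east 7.2 sin 81° = 7.11, north 7.2 cos 81° = 1.13
Leg 2 (234°, 7.2 km): east 7.2 sin 234° = -5.82, north 7.2 cos 234° = -4.23
Leg 3 (198°, 3.7 km): east 3.7 sin 198° = -1.14, north 3.7 cos 198° = -3.52
Leg 4 (127°, 2.5 km): east 2.5 sin 127° = 2.00, north 2.5 cos 127° = -1.50
Net displacement: 2.14 east, -8.13 north. Direction back to start is (-2.14, 8.13): bearing = atan2(-2.14, 8.13) mod 360° = 345.25° ≈ 345°.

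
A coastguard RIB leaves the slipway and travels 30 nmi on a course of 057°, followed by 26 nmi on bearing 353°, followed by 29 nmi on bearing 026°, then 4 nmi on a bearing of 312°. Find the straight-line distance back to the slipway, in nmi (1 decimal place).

77.7 nmi

Leg 1 (057°, 30 nmi): east 30 sin 57° = 25.16, north 30 cos 57° = 16.34
Leg 2 (353°, 26 nmi): east 26 sin 353° = -3.17, north 26 cos 353° = 25.81
Leg 3 (026°, 29 nmi): east 29 sin 26° = 12.71, north 29 cos 26° = 26.07
Leg 4 (312°, 4 nmi): east 4 sin 312° = -2.97, north 4 cos 312° = 2.68
Net: 31.73 east, 70.89 north. Distance = √((31.73)² + (70.89)²) = 77.665 nmi.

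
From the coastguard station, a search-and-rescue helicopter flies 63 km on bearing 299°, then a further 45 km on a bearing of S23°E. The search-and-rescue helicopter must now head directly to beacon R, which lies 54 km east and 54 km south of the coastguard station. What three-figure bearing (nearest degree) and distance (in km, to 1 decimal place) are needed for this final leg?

115°, 101.2 km

Leg 1 (299°, 63 km): east 63 sin 299° = -55.10, north 63 cos 299° = 30.54
Leg 2 (S23°E, 45 km): east 45 sin 157° = 17.58, north 45 cos 157° = -41.42
Current position: (-37.52, -10.88). Target: (54, -54). Remaining: Δeast = 91.52, Δnorth = -43.12.
Bearing = atan2(91.52, -43.12) mod 360° = 115.23°; distance = √((91.52)² + (-43.12)²) = 101.168 km.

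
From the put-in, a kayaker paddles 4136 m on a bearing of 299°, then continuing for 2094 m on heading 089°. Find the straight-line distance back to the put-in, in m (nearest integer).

Leg 1 (299°, 4136 m): east 4136 sin 299° = -3617.43, north 4136 cos 299° = 2005.17
Leg 2 (089°, 2094 m): east 2094 sin 89° = 2093.68, north 2094 cos 89° = 36.55
Net: -1523.75 east, 2041.72 north. Distance = √((-1523.75)² + (2041.72)²) = 2547.629 m.

2548 m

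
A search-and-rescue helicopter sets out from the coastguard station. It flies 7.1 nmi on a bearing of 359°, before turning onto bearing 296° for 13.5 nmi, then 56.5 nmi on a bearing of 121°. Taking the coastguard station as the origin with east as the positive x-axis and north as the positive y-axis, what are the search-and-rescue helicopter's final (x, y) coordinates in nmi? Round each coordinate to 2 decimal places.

(36.17, -16.08)

Leg 1 (359°, 7.1 nmi): east 7.1 sin 359° = -0.12, north 7.1 cos 359° = 7.10
Leg 2 (296°, 13.5 nmi): east 13.5 sin 296° = -12.13, north 13.5 cos 296° = 5.92
Leg 3 (121°, 56.5 nmi): east 56.5 sin 121° = 48.43, north 56.5 cos 121° = -29.10
Summing: 36.17 nmi east, -16.08 nmi north → (36.17, -16.08).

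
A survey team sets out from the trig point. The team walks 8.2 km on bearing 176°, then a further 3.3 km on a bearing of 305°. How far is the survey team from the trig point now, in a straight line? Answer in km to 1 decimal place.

Leg 1 (176°, 8.2 km): east 8.2 sin 176° = 0.57, north 8.2 cos 176° = -8.18
Leg 2 (305°, 3.3 km): east 3.3 sin 305° = -2.70, north 3.3 cos 305° = 1.89
Net: -2.13 east, -6.29 north. Distance = √((-2.13)² + (-6.29)²) = 6.639 km.

6.6 km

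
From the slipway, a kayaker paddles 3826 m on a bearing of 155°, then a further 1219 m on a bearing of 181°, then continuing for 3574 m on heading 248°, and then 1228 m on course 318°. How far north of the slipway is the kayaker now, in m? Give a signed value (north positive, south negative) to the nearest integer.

Leg 1 (155°, 3826 m): east 3826 sin 155° = 1616.94, north 3826 cos 155° = -3467.53
Leg 2 (181°, 1219 m): east 1219 sin 181° = -21.27, north 1219 cos 181° = -1218.81
Leg 3 (248°, 3574 m): east 3574 sin 248° = -3313.76, north 3574 cos 248° = -1338.84
Leg 4 (318°, 1228 m): east 1228 sin 318° = -821.69, north 1228 cos 318° = 912.58
Net north component: -5112.61 m.

-5113 m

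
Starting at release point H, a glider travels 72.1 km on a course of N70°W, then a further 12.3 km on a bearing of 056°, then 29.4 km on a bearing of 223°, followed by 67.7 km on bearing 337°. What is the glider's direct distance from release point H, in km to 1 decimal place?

126.7 km

Leg 1 (N70°W, 72.1 km): east 72.1 sin 290° = -67.75, north 72.1 cos 290° = 24.66
Leg 2 (056°, 12.3 km): east 12.3 sin 56° = 10.20, north 12.3 cos 56° = 6.88
Leg 3 (223°, 29.4 km): east 29.4 sin 223° = -20.05, north 29.4 cos 223° = -21.50
Leg 4 (337°, 67.7 km): east 67.7 sin 337° = -26.45, north 67.7 cos 337° = 62.32
Net: -104.06 east, 72.35 north. Distance = √((-104.06)² + (72.35)²) = 126.741 km.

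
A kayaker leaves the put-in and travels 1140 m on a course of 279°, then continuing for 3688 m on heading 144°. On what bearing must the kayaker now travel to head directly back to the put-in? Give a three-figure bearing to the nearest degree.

Leg 1 (279°, 1140 m): east 1140 sin 279° = -1125.96, north 1140 cos 279° = 178.34
Leg 2 (144°, 3688 m): east 3688 sin 144° = 2167.75, north 3688 cos 144° = -2983.65
Net displacement: 1041.79 east, -2805.32 north. Direction back to start is (-1041.79, 2805.32): bearing = atan2(-1041.79, 2805.32) mod 360° = 339.63° ≈ 340°.

340°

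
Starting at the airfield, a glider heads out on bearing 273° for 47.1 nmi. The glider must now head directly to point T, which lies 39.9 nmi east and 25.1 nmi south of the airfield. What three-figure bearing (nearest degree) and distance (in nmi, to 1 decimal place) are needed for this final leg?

Leg 1 (273°, 47.1 nmi): east 47.1 sin 273° = -47.04, north 47.1 cos 273° = 2.47
Current position: (-47.04, 2.47). Target: (39.9, -25.1). Remaining: Δeast = 86.94, Δnorth = -27.57.
Bearing = atan2(86.94, -27.57) mod 360° = 107.59°; distance = √((86.94)² + (-27.57)²) = 91.201 nmi.

108°, 91.2 nmi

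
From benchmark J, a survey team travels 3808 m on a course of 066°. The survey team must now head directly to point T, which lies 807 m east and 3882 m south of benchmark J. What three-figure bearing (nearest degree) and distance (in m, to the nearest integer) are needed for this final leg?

206°, 6052 m

Leg 1 (066°, 3808 m): east 3808 sin 66° = 3478.78, north 3808 cos 66° = 1548.85
Current position: (3478.78, 1548.85). Target: (807, -3882). Remaining: Δeast = -2671.78, Δnorth = -5430.85.
Bearing = atan2(-2671.78, -5430.85) mod 360° = 206.20°; distance = √((-2671.78)² + (-5430.85)²) = 6052.485 m.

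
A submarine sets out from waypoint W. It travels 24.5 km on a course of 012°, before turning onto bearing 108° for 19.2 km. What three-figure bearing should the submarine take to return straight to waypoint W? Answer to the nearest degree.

232°

Leg 1 (012°, 24.5 km): east 24.5 sin 12° = 5.09, north 24.5 cos 12° = 23.96
Leg 2 (108°, 19.2 km): east 19.2 sin 108° = 18.26, north 19.2 cos 108° = -5.93
Net displacement: 23.35 east, 18.03 north. Direction back to start is (-23.35, -18.03): bearing = atan2(-23.35, -18.03) mod 360° = 232.33° ≈ 232°.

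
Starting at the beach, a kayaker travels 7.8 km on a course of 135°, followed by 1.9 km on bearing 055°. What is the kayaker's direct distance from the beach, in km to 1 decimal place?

8.3 km

Leg 1 (135°, 7.8 km): east 7.8 sin 135° = 5.52, north 7.8 cos 135° = -5.52
Leg 2 (055°, 1.9 km): east 1.9 sin 55° = 1.56, north 1.9 cos 55° = 1.09
Net: 7.07 east, -4.43 north. Distance = √((7.07)² + (-4.43)²) = 8.342 km.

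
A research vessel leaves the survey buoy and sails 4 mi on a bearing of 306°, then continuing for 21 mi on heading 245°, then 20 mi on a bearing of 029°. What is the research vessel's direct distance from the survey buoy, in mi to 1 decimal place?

Leg 1 (306°, 4 mi): east 4 sin 306° = -3.24, north 4 cos 306° = 2.35
Leg 2 (245°, 21 mi): east 21 sin 245° = -19.03, north 21 cos 245° = -8.87
Leg 3 (029°, 20 mi): east 20 sin 29° = 9.70, north 20 cos 29° = 17.49
Net: -12.57 east, 10.97 north. Distance = √((-12.57)² + (10.97)²) = 16.685 mi.

16.7 mi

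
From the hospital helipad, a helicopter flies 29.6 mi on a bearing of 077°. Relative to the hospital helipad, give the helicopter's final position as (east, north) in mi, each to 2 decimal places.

Leg 1 (077°, 29.6 mi): east 29.6 sin 77° = 28.84, north 29.6 cos 77° = 6.66
Summing: 28.84 mi east, 6.66 mi north → (28.84, 6.66).

(28.84, 6.66)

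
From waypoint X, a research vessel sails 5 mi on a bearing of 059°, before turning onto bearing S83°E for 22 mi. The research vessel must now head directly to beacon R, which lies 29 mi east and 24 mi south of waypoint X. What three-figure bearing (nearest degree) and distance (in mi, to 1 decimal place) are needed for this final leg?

Leg 1 (059°, 5 mi): east 5 sin 59° = 4.29, north 5 cos 59° = 2.58
Leg 2 (S83°E, 22 mi): east 22 sin 97° = 21.84, north 22 cos 97° = -2.68
Current position: (26.12, -0.11). Target: (29, -24). Remaining: Δeast = 2.88, Δnorth = -23.89.
Bearing = atan2(2.88, -23.89) mod 360° = 173.13°; distance = √((2.88)² + (-23.89)²) = 24.067 mi.

173°, 24.1 mi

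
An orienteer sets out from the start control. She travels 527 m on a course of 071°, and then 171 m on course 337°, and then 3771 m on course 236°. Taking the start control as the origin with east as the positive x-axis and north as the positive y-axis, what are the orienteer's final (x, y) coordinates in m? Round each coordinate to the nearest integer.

Leg 1 (071°, 527 m): east 527 sin 71° = 498.29, north 527 cos 71° = 171.57
Leg 2 (337°, 171 m): east 171 sin 337° = -66.82, north 171 cos 337° = 157.41
Leg 3 (236°, 3771 m): east 3771 sin 236° = -3126.30, north 3771 cos 236° = -2108.72
Summing: -2694.83 m east, -1779.74 m north → (-2695, -1780).

(-2695, -1780)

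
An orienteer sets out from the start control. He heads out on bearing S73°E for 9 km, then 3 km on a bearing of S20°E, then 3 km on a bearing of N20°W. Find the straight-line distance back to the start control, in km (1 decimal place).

9.0 km

Leg 1 (S73°E, 9 km): east 9 sin 107° = 8.61, north 9 cos 107° = -2.63
Leg 2 (S20°E, 3 km): east 3 sin 160° = 1.03, north 3 cos 160° = -2.82
Leg 3 (N20°W, 3 km): east 3 sin 340° = -1.03, north 3 cos 340° = 2.82
Net: 8.61 east, -2.63 north. Distance = √((8.61)² + (-2.63)²) = 9.000 km.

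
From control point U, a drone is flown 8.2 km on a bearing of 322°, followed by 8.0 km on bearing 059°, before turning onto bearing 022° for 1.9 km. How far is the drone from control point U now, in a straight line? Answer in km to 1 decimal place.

12.6 km

Leg 1 (322°, 8.2 km): east 8.2 sin 322° = -5.05, north 8.2 cos 322° = 6.46
Leg 2 (059°, 8.0 km): east 8.0 sin 59° = 6.86, north 8.0 cos 59° = 4.12
Leg 3 (022°, 1.9 km): east 1.9 sin 22° = 0.71, north 1.9 cos 22° = 1.76
Net: 2.52 east, 12.34 north. Distance = √((2.52)² + (12.34)²) = 12.598 km.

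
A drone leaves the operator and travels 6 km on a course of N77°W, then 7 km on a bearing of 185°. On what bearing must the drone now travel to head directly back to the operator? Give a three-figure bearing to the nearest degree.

Leg 1 (N77°W, 6 km): east 6 sin 283° = -5.85, north 6 cos 283° = 1.35
Leg 2 (185°, 7 km): east 7 sin 185° = -0.61, north 7 cos 185° = -6.97
Net displacement: -6.46 east, -5.62 north. Direction back to start is (6.46, 5.62): bearing = atan2(6.46, 5.62) mod 360° = 48.94° ≈ 049°.

049°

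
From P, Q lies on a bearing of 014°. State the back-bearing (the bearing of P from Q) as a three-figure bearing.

194°

Back-bearing = 014° + 180° = 194°.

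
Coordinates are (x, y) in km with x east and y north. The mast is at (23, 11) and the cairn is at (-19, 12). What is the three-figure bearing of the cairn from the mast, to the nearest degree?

Δeast = -19 − 23 = -42.00; Δnorth = 12 − 11 = 1.00.
Bearing = atan2(Δeast, Δnorth) mod 360° = 271.36° ≈ 271°.

271°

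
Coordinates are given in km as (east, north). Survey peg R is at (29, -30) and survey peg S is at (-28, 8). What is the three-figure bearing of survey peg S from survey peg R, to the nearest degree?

Δeast = -28 − 29 = -57.00; Δnorth = 8 − -30 = 38.00.
Bearing = atan2(Δeast, Δnorth) mod 360° = 303.69° ≈ 304°.

304°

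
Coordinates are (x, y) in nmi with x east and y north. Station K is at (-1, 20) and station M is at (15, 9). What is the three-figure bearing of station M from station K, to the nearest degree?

Δeast = 15 − -1 = 16.00; Δnorth = 9 − 20 = -11.00.
Bearing = atan2(Δeast, Δnorth) mod 360° = 124.51° ≈ 125°.

125°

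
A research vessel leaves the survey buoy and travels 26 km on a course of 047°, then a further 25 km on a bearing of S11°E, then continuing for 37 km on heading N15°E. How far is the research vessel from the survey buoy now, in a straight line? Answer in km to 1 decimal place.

Leg 1 (047°, 26 km): east 26 sin 47° = 19.02, north 26 cos 47° = 17.73
Leg 2 (S11°E, 25 km): east 25 sin 169° = 4.77, north 25 cos 169° = -24.54
Leg 3 (N15°E, 37 km): east 37 sin 15° = 9.58, north 37 cos 15° = 35.74
Net: 33.36 east, 28.93 north. Distance = √((33.36)² + (28.93)²) = 44.159 km.

44.2 km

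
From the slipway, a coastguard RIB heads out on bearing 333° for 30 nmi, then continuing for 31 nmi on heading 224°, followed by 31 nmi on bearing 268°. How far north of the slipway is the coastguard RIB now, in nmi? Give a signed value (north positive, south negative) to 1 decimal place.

Leg 1 (333°, 30 nmi): east 30 sin 333° = -13.62, north 30 cos 333° = 26.73
Leg 2 (224°, 31 nmi): east 31 sin 224° = -21.53, north 31 cos 224° = -22.30
Leg 3 (268°, 31 nmi): east 31 sin 268° = -30.98, north 31 cos 268° = -1.08
Net north component: 3.35 nmi.

3.3 nmi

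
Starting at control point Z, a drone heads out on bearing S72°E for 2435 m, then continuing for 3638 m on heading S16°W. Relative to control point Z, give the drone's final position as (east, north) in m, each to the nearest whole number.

Leg 1 (S72°E, 2435 m): east 2435 sin 108° = 2315.82, north 2435 cos 108° = -752.46
Leg 2 (S16°W, 3638 m): east 3638 sin 196° = -1002.77, north 3638 cos 196° = -3497.07
Summing: 1313.05 m east, -4249.53 m north → (1313, -4250).

(1313, -4250)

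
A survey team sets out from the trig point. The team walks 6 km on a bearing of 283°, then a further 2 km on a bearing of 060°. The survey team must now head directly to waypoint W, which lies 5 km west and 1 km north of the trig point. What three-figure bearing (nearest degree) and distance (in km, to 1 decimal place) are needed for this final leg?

213°, 1.6 km

Leg 1 (283°, 6 km): east 6 sin 283° = -5.85, north 6 cos 283° = 1.35
Leg 2 (060°, 2 km): east 2 sin 60° = 1.73, north 2 cos 60° = 1.00
Current position: (-4.11, 2.35). Target: (-5, 1). Remaining: Δeast = -0.89, Δnorth = -1.35.
Bearing = atan2(-0.89, -1.35) mod 360° = 213.28°; distance = √((-0.89)² + (-1.35)²) = 1.614 km.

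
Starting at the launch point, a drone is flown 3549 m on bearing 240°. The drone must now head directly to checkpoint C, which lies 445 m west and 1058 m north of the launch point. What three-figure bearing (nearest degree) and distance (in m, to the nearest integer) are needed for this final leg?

Leg 1 (240°, 3549 m): east 3549 sin 240° = -3073.52, north 3549 cos 240° = -1774.50
Current position: (-3073.52, -1774.50). Target: (-445, 1058). Remaining: Δeast = 2628.52, Δnorth = 2832.50.
Bearing = atan2(2628.52, 2832.50) mod 360° = 42.86°; distance = √((2628.52)² + (2832.50)²) = 3864.220 m.

043°, 3864 m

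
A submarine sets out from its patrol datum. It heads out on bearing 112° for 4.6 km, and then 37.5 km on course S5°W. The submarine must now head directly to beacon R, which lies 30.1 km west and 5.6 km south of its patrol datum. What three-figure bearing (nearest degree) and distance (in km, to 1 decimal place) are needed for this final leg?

Leg 1 (112°, 4.6 km): east 4.6 sin 112° = 4.27, north 4.6 cos 112° = -1.72
Leg 2 (S5°W, 37.5 km): east 37.5 sin 185° = -3.27, north 37.5 cos 185° = -37.36
Current position: (1.00, -39.08). Target: (-30.1, -5.6). Remaining: Δeast = -31.10, Δnorth = 33.48.
Bearing = atan2(-31.10, 33.48) mod 360° = 317.11°; distance = √((-31.10)² + (33.48)²) = 45.694 km.

317°, 45.7 km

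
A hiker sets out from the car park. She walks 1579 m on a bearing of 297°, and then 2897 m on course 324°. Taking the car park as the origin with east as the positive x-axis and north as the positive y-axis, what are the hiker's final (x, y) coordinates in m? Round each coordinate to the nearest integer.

Leg 1 (297°, 1579 m): east 1579 sin 297° = -1406.90, north 1579 cos 297° = 716.85
Leg 2 (324°, 2897 m): east 2897 sin 324° = -1702.81, north 2897 cos 324° = 2343.72
Summing: -3109.71 m east, 3060.57 m north → (-3110, 3061).

(-3110, 3061)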